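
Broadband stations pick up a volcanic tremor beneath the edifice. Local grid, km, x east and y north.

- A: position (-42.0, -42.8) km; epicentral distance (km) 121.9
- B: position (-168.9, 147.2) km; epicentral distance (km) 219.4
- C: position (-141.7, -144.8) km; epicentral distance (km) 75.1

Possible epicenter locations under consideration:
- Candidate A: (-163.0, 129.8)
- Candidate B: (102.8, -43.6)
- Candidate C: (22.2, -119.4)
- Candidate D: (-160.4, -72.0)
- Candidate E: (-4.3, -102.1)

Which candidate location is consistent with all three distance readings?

For each candidate, compare |candidate − station| to the reported distance:
Candidate A: residuals A 88.9, B 201.0, C 200.3 → max 201.0 km
Candidate B: residuals A 22.9, B 112.6, C 189.5 → max 189.5 km
Candidate C: residuals A 22.0, B 108.6, C 90.8 → max 108.6 km
Candidate D: residuals A 0.0, B 0.0, C 0.1 → max 0.1 km
Candidate E: residuals A 51.6, B 79.3, C 68.8 → max 79.3 km
Only Candidate D has all residuals ≈ 0.

Candidate D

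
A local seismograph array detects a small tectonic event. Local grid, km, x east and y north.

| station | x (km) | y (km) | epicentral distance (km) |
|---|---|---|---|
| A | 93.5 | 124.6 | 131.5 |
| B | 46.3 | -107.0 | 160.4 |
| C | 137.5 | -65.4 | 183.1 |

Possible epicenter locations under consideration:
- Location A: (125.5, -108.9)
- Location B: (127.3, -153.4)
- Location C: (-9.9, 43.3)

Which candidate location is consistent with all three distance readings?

For each candidate, compare |candidate − station| to the reported distance:
Location A: residuals A 104.2, B 81.2, C 138.0 → max 138.0 km
Location B: residuals A 148.5, B 67.1, C 94.5 → max 148.5 km
Location C: residuals A 0.0, B 0.1, C 0.0 → max 0.1 km
Only Location C has all residuals ≈ 0.

Location C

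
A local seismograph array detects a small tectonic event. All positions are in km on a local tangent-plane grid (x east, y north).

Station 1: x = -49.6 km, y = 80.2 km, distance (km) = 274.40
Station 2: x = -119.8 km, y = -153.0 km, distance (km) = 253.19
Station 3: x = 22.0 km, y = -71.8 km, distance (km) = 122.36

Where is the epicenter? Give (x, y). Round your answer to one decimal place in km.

(131.9, -125.6)

Circle about each station: (x + 49.6)² + (y − 80.2)² = 274.40²; (x + 119.8)² + (y + 153.0)² = 253.19²; (x − 22.0)² + (y + 71.8)² = 122.36².
Subtracting pairs of circle equations eliminates x²+y² and gives linear equations (the radical axes):
-140.4 x − 466.4 y = 40059.02
143.2 x − 304.0 y = 57070.43
Solving the 2×2 system: x ≈ 131.9, y ≈ -125.6 km.
Check against Station 1 (with the unrounded x, y): √((x + 49.6)²+(y − 80.2)²) = 274.40 ≈ 274.40 km. ✓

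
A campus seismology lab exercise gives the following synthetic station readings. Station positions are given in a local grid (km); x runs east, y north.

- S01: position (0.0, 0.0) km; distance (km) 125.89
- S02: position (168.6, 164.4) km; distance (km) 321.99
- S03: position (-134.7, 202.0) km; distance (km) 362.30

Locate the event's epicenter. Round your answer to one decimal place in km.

Circle about each station: x² + y² = 125.89²; (x − 168.6)² + (y − 164.4)² = 321.99²; (x + 134.7)² + (y − 202.0)² = 362.30².
Subtracting the S01 equation from the S02 and S03 equations removes the quadratic terms:
337.2 x + 328.8 y = -32375.95
-269.4 x + 404.0 y = -56464.91
Solving the 2×2 system: x ≈ 24.4, y ≈ -123.5 km.

(24.4, -123.5)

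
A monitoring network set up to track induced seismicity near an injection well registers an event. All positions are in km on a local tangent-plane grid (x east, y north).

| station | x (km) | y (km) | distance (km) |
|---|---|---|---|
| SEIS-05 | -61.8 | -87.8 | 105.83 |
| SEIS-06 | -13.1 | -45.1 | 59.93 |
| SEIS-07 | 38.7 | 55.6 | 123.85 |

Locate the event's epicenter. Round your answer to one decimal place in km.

x ≈ 42.2 km, y ≈ -68.2 km

Circle about each station: (x + 61.8)² + (y + 87.8)² = 105.83²; (x + 13.1)² + (y + 45.1)² = 59.93²; (x − 38.7)² + (y − 55.6)² = 123.85².
Subtracting pairs of circle equations eliminates x²+y² and gives linear equations (the radical axes):
97.4 x + 85.4 y = -1714.08
201.0 x + 286.8 y = -11077.86
Solving the 2×2 system: x ≈ 42.2, y ≈ -68.2 km.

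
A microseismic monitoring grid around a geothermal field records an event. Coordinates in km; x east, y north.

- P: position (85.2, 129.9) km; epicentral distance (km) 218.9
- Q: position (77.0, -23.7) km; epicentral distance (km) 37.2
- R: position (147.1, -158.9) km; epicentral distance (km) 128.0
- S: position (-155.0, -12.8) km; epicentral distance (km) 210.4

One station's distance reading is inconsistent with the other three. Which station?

Solve using three stations at a time. Using P, R, S (subtract circle equations pairwise → linear system) gives (x, y) ≈ (42.7, -84.8).
Distances from that point to each station vs reported:
  P: calculated 218.9 vs reported 218.9 → residual 0.0 km
  Q: calculated 70.1 vs reported 37.2 → residual 32.9 km
  R: calculated 128.0 vs reported 128.0 → residual 0.0 km
  S: calculated 210.4 vs reported 210.4 → residual 0.0 km
P, R, S are mutually consistent (residuals ≈ 0); Q is off by 32.9 km.

Q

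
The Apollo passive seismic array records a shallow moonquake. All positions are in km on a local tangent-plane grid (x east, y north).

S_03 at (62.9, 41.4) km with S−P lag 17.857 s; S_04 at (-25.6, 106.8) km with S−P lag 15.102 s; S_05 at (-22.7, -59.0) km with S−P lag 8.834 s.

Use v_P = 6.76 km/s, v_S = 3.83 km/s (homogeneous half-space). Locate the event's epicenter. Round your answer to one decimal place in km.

(-85.4, -12.5)

Distance from S−P lag: d = Δt · v_P v_S / (v_P − v_S) = Δt · (6.76·3.83)/(6.76−3.83) ≈ 8.8365·Δt.
So d_S_03 = 157.79, d_S_04 = 133.45, d_S_05 = 78.06 km.
Circle about each station: (x − 62.9)² + (y − 41.4)² = 157.79²; (x + 25.6)² + (y − 106.8)² = 133.45²; (x + 22.7)² + (y + 59.0)² = 78.06².
Subtracting pairs of circle equations eliminates x²+y² and gives linear equations (the radical axes):
-177.0 x + 130.8 y = 13480.01
-171.2 x − 200.8 y = 17130.24
Solving the 2×2 system: x ≈ -85.4, y ≈ -12.5 km.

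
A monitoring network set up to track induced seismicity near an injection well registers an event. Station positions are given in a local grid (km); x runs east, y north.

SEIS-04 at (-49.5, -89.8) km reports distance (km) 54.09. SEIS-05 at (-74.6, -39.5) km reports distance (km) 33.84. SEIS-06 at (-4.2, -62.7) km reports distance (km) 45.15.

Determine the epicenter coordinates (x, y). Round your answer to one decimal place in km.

(-40.9, -36.4)

Circle about each station: (x + 49.5)² + (y + 89.8)² = 54.09²; (x + 74.6)² + (y + 39.5)² = 33.84²; (x + 4.2)² + (y + 62.7)² = 45.15².
Subtracting the SEIS-04 equation from the SEIS-05 and SEIS-06 equations removes the quadratic terms:
-50.2 x + 100.6 y = -1608.30
90.6 x + 54.2 y = -5678.15
Solving the 2×2 system: x ≈ -40.9, y ≈ -36.4 km.
Check against SEIS-04 (with the unrounded x, y): √((x + 49.5)²+(y + 89.8)²) = 54.09 ≈ 54.09 km. ✓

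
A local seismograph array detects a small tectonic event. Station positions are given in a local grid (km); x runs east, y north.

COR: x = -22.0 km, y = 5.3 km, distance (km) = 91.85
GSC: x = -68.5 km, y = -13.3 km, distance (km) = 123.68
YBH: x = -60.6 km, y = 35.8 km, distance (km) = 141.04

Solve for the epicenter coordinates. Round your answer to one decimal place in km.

Circle about each station: (x + 22.0)² + (y − 5.3)² = 91.85²; (x + 68.5)² + (y + 13.3)² = 123.68²; (x + 60.6)² + (y − 35.8)² = 141.04².
Subtracting the COR equation from the GSC and YBH equations removes the quadratic terms:
-93.0 x − 37.2 y = -2503.27
-77.2 x + 61.0 y = -7013.95
Solving the 2×2 system: x ≈ 48.4, y ≈ -53.7 km.

x ≈ 48.4 km, y ≈ -53.7 km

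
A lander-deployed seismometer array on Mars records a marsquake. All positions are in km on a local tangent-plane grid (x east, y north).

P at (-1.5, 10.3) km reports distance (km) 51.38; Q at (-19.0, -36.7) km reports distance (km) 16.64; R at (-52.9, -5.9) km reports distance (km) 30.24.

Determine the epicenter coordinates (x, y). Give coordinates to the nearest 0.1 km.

Circle about each station: (x + 1.5)² + (y − 10.3)² = 51.38²; (x + 19.0)² + (y + 36.7)² = 16.64²; (x + 52.9)² + (y + 5.9)² = 30.24².
Subtracting the P equation from the Q and R equations removes the quadratic terms:
-35.0 x − 94.0 y = 3962.56
-102.8 x − 32.4 y = 4450.33
Solving the 2×2 system: x ≈ -34.0, y ≈ -29.5 km.

x ≈ -34.0 km, y ≈ -29.5 km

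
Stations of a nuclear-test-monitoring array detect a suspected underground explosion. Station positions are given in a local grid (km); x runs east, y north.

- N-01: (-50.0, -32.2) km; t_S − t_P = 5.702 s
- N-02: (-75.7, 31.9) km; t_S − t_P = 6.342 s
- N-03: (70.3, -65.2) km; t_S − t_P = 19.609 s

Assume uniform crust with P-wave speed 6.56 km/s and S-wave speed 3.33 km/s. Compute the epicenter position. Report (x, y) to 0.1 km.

Distance from S−P lag: d = Δt · v_P v_S / (v_P − v_S) = Δt · (6.56·3.33)/(6.56−3.33) ≈ 6.7631·Δt.
So d_N-01 = 38.56, d_N-02 = 42.89, d_N-03 = 132.62 km.
Circle about each station: (x + 50.0)² + (y + 32.2)² = 38.56²; (x + 75.7)² + (y − 31.9)² = 42.89²; (x − 70.3)² + (y + 65.2)² = 132.62².
Subtracting the N-01 equation from the N-02 and N-03 equations removes the quadratic terms:
-51.4 x + 128.2 y = 2858.58
240.6 x − 66.0 y = -10444.90
Solving the 2×2 system: x ≈ -41.9, y ≈ 5.5 km.

x ≈ -41.9 km, y ≈ 5.5 km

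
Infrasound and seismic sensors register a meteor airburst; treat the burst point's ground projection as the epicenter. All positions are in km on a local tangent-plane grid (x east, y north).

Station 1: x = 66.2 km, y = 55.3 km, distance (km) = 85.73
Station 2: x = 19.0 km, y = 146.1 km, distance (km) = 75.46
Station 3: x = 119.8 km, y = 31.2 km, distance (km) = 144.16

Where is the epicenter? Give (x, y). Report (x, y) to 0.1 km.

Circle about each station: (x − 66.2)² + (y − 55.3)² = 85.73²; (x − 19.0)² + (y − 146.1)² = 75.46²; (x − 119.8)² + (y − 31.2)² = 144.16².
Subtracting pairs of circle equations eliminates x²+y² and gives linear equations (the radical axes):
-94.4 x + 181.6 y = 15921.10
107.2 x − 48.2 y = -5547.52
Solving the 2×2 system: x ≈ -16.1, y ≈ 79.3 km.
Check against Station 1 (with the unrounded x, y): √((x − 66.2)²+(y − 55.3)²) = 85.72 ≈ 85.73 km. ✓

x ≈ -16.1 km, y ≈ 79.3 km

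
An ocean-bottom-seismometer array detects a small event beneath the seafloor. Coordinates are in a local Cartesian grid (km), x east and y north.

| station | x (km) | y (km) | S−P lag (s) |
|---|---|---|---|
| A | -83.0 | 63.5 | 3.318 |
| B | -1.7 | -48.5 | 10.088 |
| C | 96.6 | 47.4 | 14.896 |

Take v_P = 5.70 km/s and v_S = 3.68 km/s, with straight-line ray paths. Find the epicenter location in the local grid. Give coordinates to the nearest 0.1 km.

Distance from S−P lag: d = Δt · v_P v_S / (v_P − v_S) = Δt · (5.70·3.68)/(5.70−3.68) ≈ 10.3842·Δt.
So d_A = 34.45, d_B = 104.76, d_C = 154.68 km.
Circle about each station: (x + 83.0)² + (y − 63.5)² = 34.45²; (x + 1.7)² + (y + 48.5)² = 104.76²; (x − 96.6)² + (y − 47.4)² = 154.68².
Subtracting pairs of circle equations eliminates x²+y² and gives linear equations (the radical axes):
162.6 x − 224.0 y = -18353.97
359.2 x − 32.2 y = -22082.03
Solving the 2×2 system: x ≈ -57.9, y ≈ 39.9 km.

(-57.9, 39.9)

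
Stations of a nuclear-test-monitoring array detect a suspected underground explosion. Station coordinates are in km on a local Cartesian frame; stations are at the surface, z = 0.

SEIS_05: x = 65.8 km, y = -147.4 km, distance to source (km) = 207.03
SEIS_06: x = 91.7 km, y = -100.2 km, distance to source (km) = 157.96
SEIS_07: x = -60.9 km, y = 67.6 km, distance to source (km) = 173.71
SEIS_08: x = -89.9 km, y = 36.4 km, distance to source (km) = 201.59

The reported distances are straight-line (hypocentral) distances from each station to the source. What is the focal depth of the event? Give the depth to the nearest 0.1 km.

Each station gives a sphere (x−x_i)² + (y−y_i)² + z² = d_i² (stations at z=0).
Subtracting the SEIS_05 sphere from SEIS_06 and SEIS_07: z² cancels, leaving linear equations in x and y:
51.8 x + 94.4 y = 10302.59
-253.4 x + 430.0 y = -5091.57
Solving: x ≈ 106.305, y ≈ 50.805 km (keep extra digits for the depth step; rounded: 106.3, 50.8).
Then from the SEIS_05 sphere: z² = 207.03² − (x − 65.8)² − (y + 147.4)² with x = 106.305, y = 50.805, so z ≈ 43.995 ≈ 44.0 km.

44.0 km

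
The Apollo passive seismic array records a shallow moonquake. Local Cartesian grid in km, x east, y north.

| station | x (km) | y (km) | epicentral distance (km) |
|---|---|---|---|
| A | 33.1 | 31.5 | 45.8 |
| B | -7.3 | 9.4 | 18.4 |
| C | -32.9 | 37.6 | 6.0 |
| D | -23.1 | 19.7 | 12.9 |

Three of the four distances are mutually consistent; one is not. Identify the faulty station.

C

Solve using three stations at a time. Using A, B, D (subtract circle equations pairwise → linear system) gives (x, y) ≈ (-12.5, 27.1).
Distances from that point to each station vs reported:
  A: calculated 45.8 vs reported 45.8 → residual 0.0 km
  B: calculated 18.4 vs reported 18.4 → residual 0.0 km
  C: calculated 23.0 vs reported 6.0 → residual 17.0 km
  D: calculated 12.9 vs reported 12.9 → residual 0.0 km
A, B, D are mutually consistent (residuals ≈ 0); C is off by 17.0 km.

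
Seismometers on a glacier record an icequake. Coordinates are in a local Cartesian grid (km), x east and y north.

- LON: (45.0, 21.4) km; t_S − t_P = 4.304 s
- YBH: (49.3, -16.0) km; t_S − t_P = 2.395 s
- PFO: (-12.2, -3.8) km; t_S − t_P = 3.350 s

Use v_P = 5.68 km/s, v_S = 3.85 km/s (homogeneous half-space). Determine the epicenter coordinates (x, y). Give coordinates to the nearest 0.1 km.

(22.0, -24.6)

Distance from S−P lag: d = Δt · v_P v_S / (v_P − v_S) = Δt · (5.68·3.85)/(5.68−3.85) ≈ 11.9497·Δt.
So d_LON = 51.43, d_YBH = 28.62, d_PFO = 40.03 km.
Circle about each station: (x − 45.0)² + (y − 21.4)² = 51.43²; (x − 49.3)² + (y + 16.0)² = 28.62²; (x + 12.2)² + (y + 3.8)² = 40.03².
Subtracting the LON equation from the YBH and PFO equations removes the quadratic terms:
8.6 x − 74.8 y = 2029.47
-114.4 x − 50.4 y = -1277.04
Solving the 2×2 system: x ≈ 22.0, y ≈ -24.6 km.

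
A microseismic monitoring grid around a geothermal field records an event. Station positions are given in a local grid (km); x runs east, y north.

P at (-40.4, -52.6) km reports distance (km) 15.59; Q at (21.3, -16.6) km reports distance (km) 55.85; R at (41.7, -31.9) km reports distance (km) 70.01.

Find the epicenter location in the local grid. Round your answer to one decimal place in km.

(-27.2, -44.3)

Circle about each station: (x + 40.4)² + (y + 52.6)² = 15.59²; (x − 21.3)² + (y + 16.6)² = 55.85²; (x − 41.7)² + (y + 31.9)² = 70.01².
Subtracting the P equation from the Q and R equations removes the quadratic terms:
123.4 x + 72.0 y = -6545.84
164.2 x + 41.4 y = -6300.77
Solving the 2×2 system: x ≈ -27.2, y ≈ -44.3 km.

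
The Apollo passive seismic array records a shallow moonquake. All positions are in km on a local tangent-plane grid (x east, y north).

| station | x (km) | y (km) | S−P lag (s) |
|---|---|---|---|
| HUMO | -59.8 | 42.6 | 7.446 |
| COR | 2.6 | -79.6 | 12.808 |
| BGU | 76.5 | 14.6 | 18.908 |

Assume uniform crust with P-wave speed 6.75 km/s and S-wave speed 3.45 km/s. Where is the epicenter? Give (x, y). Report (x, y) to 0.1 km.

-54.7 km east, -9.7 km north

Distance from S−P lag: d = Δt · v_P v_S / (v_P − v_S) = Δt · (6.75·3.45)/(6.75−3.45) ≈ 7.0568·Δt.
So d_HUMO = 52.55, d_COR = 90.38, d_BGU = 133.43 km.
Circle about each station: (x + 59.8)² + (y − 42.6)² = 52.55²; (x − 2.6)² + (y + 79.6)² = 90.38²; (x − 76.5)² + (y − 14.6)² = 133.43².
Subtracting the HUMO equation from the COR and BGU equations removes the quadratic terms:
124.8 x − 244.4 y = -4454.92
272.6 x − 56.0 y = -14367.45
Solving the 2×2 system: x ≈ -54.7, y ≈ -9.7 km.
Check against HUMO (with the unrounded x, y): √((x + 59.8)²+(y − 42.6)²) = 52.55 ≈ 52.55 km. ✓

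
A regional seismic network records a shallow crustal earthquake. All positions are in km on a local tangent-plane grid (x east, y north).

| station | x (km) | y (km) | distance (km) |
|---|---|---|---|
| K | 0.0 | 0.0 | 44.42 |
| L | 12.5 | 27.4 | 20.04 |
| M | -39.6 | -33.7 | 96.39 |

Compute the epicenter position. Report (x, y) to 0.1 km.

32.3 km east, 30.5 km north

Circle about each station: x² + y² = 44.42²; (x − 12.5)² + (y − 27.4)² = 20.04²; (x + 39.6)² + (y + 33.7)² = 96.39².
Subtracting pairs of circle equations eliminates x²+y² and gives linear equations (the radical axes):
25.0 x + 54.8 y = 2478.54
-79.2 x − 67.4 y = -4614.05
Solving the 2×2 system: x ≈ 32.3, y ≈ 30.5 km.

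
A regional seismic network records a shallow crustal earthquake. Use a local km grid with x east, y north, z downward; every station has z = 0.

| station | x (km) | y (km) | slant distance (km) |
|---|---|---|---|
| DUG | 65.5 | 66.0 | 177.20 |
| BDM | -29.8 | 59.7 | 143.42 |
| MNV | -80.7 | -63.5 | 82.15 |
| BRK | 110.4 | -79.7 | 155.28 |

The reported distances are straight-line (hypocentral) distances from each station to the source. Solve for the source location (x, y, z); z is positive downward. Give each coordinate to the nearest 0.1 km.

(-30.3, -68.3, 64.7)

Each station gives a sphere (x−x_i)² + (y−y_i)² + z² = d_i² (stations at z=0).
Subtracting the DUG sphere from BDM and MNV: z² cancels, leaving linear equations in x and y:
-190.6 x − 12.6 y = 6636.42
-292.4 x − 259.0 y = 26549.71
Solving: x ≈ -30.304, y ≈ -68.297 km (keep extra digits for the depth step; rounded: -30.3, -68.3).
Then from the DUG sphere: z² = 177.20² − (x − 65.5)² − (y − 66.0)² with x = -30.304, y = -68.297, so z ≈ 64.697 ≈ 64.7 km.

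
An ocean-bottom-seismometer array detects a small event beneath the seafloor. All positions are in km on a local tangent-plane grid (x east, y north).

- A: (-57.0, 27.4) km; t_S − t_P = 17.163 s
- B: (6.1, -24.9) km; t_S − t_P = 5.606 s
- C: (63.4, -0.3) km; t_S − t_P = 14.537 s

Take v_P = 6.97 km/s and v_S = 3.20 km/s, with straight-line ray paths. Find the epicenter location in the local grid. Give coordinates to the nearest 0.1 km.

(-1.0, -57.3)

Distance from S−P lag: d = Δt · v_P v_S / (v_P − v_S) = Δt · (6.97·3.20)/(6.97−3.20) ≈ 5.9162·Δt.
So d_A = 101.54, d_B = 33.17, d_C = 86.00 km.
Circle about each station: (x + 57.0)² + (y − 27.4)² = 101.54²; (x − 6.1)² + (y + 24.9)² = 33.17²; (x − 63.4)² + (y + 0.3)² = 86.00².
Subtracting pairs of circle equations eliminates x²+y² and gives linear equations (the radical axes):
126.2 x − 104.6 y = 5867.58
240.8 x − 55.4 y = 2934.26
Solving the 2×2 system: x ≈ -1.0, y ≈ -57.3 km.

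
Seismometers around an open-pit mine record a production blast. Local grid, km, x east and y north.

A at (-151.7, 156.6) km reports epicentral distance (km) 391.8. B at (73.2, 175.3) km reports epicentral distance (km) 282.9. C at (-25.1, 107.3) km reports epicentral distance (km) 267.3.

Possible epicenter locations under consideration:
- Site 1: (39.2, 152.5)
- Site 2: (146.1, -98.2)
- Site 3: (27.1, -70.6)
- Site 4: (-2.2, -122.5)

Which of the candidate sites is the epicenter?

For each candidate, compare |candidate − station| to the reported distance:
Site 1: residuals A 200.9, B 242.0, C 188.7 → max 242.0 km
Site 2: residuals A 0.1, B 0.1, C 0.2 → max 0.2 km
Site 3: residuals A 102.7, B 32.7, C 81.9 → max 102.7 km
Site 4: residuals A 75.2, B 24.3, C 36.4 → max 75.2 km
Only Site 2 has all residuals ≈ 0.

Site 2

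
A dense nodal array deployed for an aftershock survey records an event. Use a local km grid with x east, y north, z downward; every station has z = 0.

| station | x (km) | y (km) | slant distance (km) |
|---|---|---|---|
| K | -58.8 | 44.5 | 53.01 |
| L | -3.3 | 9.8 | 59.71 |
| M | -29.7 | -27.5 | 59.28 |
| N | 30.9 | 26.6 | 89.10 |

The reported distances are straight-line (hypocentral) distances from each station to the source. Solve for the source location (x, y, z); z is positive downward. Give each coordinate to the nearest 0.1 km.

Each station gives a sphere (x−x_i)² + (y−y_i)² + z² = d_i² (stations at z=0).
Subtracting the K sphere from L and M: z² cancels, leaving linear equations in x and y:
111.0 x − 69.4 y = -6085.98
58.2 x − 144.0 y = -4503.41
Solving: x ≈ -47.204, y ≈ 12.195 km (keep extra digits for the depth step; rounded: -47.2, 12.2).
Then from the K sphere: z² = 53.01² − (x + 58.8)² − (y − 44.5)² with x = -47.204, y = 12.195, so z ≈ 40.398 ≈ 40.4 km.
Check against N (with the unrounded solution): distance 89.10 ≈ 89.10 km. ✓

x ≈ -47.2 km, y ≈ 12.2 km, depth ≈ 40.4 km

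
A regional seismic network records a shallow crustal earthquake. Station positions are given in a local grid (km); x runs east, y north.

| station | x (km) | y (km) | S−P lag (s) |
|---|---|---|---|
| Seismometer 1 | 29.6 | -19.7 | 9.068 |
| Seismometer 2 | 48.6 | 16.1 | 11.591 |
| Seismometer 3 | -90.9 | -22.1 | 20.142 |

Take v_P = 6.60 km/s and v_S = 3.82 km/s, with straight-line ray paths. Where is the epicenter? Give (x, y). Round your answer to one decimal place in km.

Distance from S−P lag: d = Δt · v_P v_S / (v_P − v_S) = Δt · (6.60·3.82)/(6.60−3.82) ≈ 9.0691·Δt.
So d_Seismometer 1 = 82.24, d_Seismometer 2 = 105.12, d_Seismometer 3 = 182.67 km.
Circle about each station: (x − 29.6)² + (y + 19.7)² = 82.24²; (x − 48.6)² + (y − 16.1)² = 105.12²; (x + 90.9)² + (y + 22.1)² = 182.67².
Subtracting pairs of circle equations eliminates x²+y² and gives linear equations (the radical axes):
38.0 x + 71.6 y = -2929.88
-241.0 x − 4.8 y = -19117.94
Solving the 2×2 system: x ≈ 81.0, y ≈ -83.9 km.

(81.0, -83.9)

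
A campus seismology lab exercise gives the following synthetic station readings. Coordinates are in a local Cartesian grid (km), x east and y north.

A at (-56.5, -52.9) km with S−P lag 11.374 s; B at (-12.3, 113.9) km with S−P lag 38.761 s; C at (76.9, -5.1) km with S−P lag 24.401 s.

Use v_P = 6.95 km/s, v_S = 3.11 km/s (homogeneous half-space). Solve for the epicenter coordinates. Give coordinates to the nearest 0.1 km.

(-18.2, -104.2)

Distance from S−P lag: d = Δt · v_P v_S / (v_P − v_S) = Δt · (6.95·3.11)/(6.95−3.11) ≈ 5.6288·Δt.
So d_A = 64.02, d_B = 218.18, d_C = 137.35 km.
Circle about each station: (x + 56.5)² + (y + 52.9)² = 64.02²; (x + 12.3)² + (y − 113.9)² = 218.18²; (x − 76.9)² + (y + 5.1)² = 137.35².
Subtracting the A equation from the B and C equations removes the quadratic terms:
88.4 x + 333.6 y = -36370.11
266.8 x + 95.6 y = -14817.50
Solving the 2×2 system: x ≈ -18.2, y ≈ -104.2 km.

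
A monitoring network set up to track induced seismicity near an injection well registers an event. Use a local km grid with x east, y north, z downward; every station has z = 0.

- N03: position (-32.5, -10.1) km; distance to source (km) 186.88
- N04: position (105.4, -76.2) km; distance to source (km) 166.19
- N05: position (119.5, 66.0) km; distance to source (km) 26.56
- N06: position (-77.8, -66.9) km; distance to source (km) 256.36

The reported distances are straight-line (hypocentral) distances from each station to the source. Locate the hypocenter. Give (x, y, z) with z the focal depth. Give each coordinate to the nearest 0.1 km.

(125.9, 88.2, 13.1)

Each station gives a sphere (x−x_i)² + (y−y_i)² + z² = d_i² (stations at z=0).
Subtracting the N03 sphere from N04 and N05: z² cancels, leaving linear equations in x and y:
275.8 x − 132.2 y = 23062.36
304.0 x + 152.2 y = 51696.69
Solving: x ≈ 125.897, y ≈ 88.200 km (keep extra digits for the depth step; rounded: 125.9, 88.2).
Then from the N03 sphere: z² = 186.88² − (x + 32.5)² − (y + 10.1)² with x = 125.897, y = 88.200, so z ≈ 13.101 ≈ 13.1 km.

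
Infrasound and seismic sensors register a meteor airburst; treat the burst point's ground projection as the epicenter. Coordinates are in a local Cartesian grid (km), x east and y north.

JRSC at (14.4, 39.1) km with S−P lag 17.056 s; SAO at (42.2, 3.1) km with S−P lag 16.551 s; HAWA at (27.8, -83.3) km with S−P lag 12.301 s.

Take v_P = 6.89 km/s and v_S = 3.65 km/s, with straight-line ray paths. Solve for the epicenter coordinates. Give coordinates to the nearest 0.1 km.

Distance from S−P lag: d = Δt · v_P v_S / (v_P − v_S) = Δt · (6.89·3.65)/(6.89−3.65) ≈ 7.7619·Δt.
So d_JRSC = 132.39, d_SAO = 128.47, d_HAWA = 95.48 km.
Circle about each station: (x − 14.4)² + (y − 39.1)² = 132.39²; (x − 42.2)² + (y − 3.1)² = 128.47²; (x − 27.8)² + (y + 83.3)² = 95.48².
Subtracting pairs of circle equations eliminates x²+y² and gives linear equations (the radical axes):
55.6 x − 72.0 y = 1076.85
26.8 x − 244.8 y = 14386.24
Solving the 2×2 system: x ≈ -66.1, y ≈ -66.0 km.

-66.1 km east, -66.0 km north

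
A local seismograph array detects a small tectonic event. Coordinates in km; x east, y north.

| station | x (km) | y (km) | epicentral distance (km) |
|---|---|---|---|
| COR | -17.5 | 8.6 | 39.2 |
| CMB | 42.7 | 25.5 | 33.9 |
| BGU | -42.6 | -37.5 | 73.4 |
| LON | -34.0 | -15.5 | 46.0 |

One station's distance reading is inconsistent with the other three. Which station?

Solve using three stations at a time. Using COR, CMB, BGU (subtract circle equations pairwise → linear system) gives (x, y) ≈ (20.7, -0.3).
Distances from that point to each station vs reported:
  COR: calculated 39.2 vs reported 39.2 → residual 0.0 km
  CMB: calculated 33.9 vs reported 33.9 → residual 0.0 km
  BGU: calculated 73.4 vs reported 73.4 → residual 0.0 km
  LON: calculated 56.8 vs reported 46.0 → residual 10.8 km
COR, CMB, BGU are mutually consistent (residuals ≈ 0); LON is off by 10.8 km.

LON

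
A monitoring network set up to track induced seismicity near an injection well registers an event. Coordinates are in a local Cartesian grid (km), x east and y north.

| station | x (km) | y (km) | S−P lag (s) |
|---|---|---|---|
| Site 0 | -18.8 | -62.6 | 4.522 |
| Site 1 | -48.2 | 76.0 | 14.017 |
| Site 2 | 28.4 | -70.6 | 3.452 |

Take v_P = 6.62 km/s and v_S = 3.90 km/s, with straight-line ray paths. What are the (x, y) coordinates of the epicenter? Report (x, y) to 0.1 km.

17.5 km east, -39.7 km north

Distance from S−P lag: d = Δt · v_P v_S / (v_P − v_S) = Δt · (6.62·3.90)/(6.62−3.90) ≈ 9.4919·Δt.
So d_Site 0 = 42.92, d_Site 1 = 133.05, d_Site 2 = 32.77 km.
Circle about each station: (x + 18.8)² + (y + 62.6)² = 42.92²; (x + 48.2)² + (y − 76.0)² = 133.05²; (x − 28.4)² + (y + 70.6)² = 32.77².
Subtracting the Site 0 equation from the Site 1 and Site 2 equations removes the quadratic terms:
-58.8 x + 277.2 y = -12033.14
94.4 x − 16.0 y = 2286.97
Solving the 2×2 system: x ≈ 17.5, y ≈ -39.7 km.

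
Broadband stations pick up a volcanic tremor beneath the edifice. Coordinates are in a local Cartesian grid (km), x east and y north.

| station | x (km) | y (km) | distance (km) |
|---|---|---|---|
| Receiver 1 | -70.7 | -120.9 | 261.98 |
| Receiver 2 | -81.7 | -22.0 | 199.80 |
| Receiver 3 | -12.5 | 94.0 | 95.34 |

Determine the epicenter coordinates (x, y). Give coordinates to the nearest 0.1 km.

(82.8, 91.4)

Circle about each station: (x + 70.7)² + (y + 120.9)² = 261.98²; (x + 81.7)² + (y + 22.0)² = 199.80²; (x + 12.5)² + (y − 94.0)² = 95.34².
Subtracting the Receiver 1 equation from the Receiver 2 and Receiver 3 equations removes the quadratic terms:
-22.0 x + 197.8 y = 16257.07
116.4 x + 429.8 y = 48920.75
Solving the 2×2 system: x ≈ 82.8, y ≈ 91.4 km.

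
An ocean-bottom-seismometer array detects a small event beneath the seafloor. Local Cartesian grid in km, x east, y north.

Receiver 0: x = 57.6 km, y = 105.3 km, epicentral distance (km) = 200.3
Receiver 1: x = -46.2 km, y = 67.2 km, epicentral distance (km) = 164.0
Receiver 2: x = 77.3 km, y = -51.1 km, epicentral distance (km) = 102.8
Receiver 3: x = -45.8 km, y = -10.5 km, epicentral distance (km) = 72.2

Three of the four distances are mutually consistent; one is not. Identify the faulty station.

Receiver 1

Solve using three stations at a time. Using Receiver 0, Receiver 2, Receiver 3 (subtract circle equations pairwise → linear system) gives (x, y) ≈ (-21.8, -78.6).
Distances from that point to each station vs reported:
  Receiver 0: calculated 200.3 vs reported 200.3 → residual 0.0 km
  Receiver 1: calculated 147.8 vs reported 164.0 → residual 16.2 km
  Receiver 2: calculated 102.8 vs reported 102.8 → residual 0.0 km
  Receiver 3: calculated 72.2 vs reported 72.2 → residual 0.0 km
Receiver 0, Receiver 2, Receiver 3 are mutually consistent (residuals ≈ 0); Receiver 1 is off by 16.2 km.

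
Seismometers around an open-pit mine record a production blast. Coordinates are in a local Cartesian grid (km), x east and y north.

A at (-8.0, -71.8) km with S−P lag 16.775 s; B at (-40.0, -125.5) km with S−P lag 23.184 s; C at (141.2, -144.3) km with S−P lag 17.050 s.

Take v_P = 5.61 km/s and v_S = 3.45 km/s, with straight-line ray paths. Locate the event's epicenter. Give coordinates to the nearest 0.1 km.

Distance from S−P lag: d = Δt · v_P v_S / (v_P − v_S) = Δt · (5.61·3.45)/(5.61−3.45) ≈ 8.9604·Δt.
So d_A = 150.31, d_B = 207.74, d_C = 152.78 km.
Circle about each station: (x + 8.0)² + (y + 71.8)² = 150.31²; (x + 40.0)² + (y + 125.5)² = 207.74²; (x − 141.2)² + (y + 144.3)² = 152.78².
Subtracting pairs of circle equations eliminates x²+y² and gives linear equations (the radical axes):
-64.0 x − 107.4 y = -8431.80
298.4 x − 145.0 y = 34792.06
Solving the 2×2 system: x ≈ 120.0, y ≈ 7.0 km.

(120.0, 7.0)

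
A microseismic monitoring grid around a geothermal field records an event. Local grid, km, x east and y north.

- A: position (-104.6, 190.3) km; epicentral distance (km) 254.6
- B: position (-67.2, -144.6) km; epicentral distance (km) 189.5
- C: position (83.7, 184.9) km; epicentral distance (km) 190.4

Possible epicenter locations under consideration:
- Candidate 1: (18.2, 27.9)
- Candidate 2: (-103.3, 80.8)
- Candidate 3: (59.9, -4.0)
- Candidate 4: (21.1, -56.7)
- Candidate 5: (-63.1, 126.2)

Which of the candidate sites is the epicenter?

For each candidate, compare |candidate − station| to the reported distance:
Candidate 1: residuals A 51.0, B 3.0, C 20.3 → max 51.0 km
Candidate 2: residuals A 145.1, B 38.8, C 23.6 → max 145.1 km
Candidate 3: residuals A 0.0, B 0.0, C 0.0 → max 0.0 km
Candidate 4: residuals A 22.5, B 64.9, C 59.2 → max 64.9 km
Candidate 5: residuals A 178.2, B 81.3, C 32.3 → max 178.2 km
Only Candidate 3 has all residuals ≈ 0.

Candidate 3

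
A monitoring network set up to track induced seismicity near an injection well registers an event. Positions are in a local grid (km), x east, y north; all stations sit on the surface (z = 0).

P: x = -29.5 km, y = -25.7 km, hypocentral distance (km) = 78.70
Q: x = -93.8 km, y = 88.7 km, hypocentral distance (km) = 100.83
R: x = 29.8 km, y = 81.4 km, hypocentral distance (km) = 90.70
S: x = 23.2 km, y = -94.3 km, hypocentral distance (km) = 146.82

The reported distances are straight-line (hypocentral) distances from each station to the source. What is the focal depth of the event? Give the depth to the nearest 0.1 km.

depth ≈ 51.8 km

Each station gives a sphere (x−x_i)² + (y−y_i)² + z² = d_i² (stations at z=0).
Subtracting the P sphere from Q and R: z² cancels, leaving linear equations in x and y:
-128.6 x + 228.8 y = 11162.39
118.6 x + 214.2 y = 3950.46
Solving: x ≈ -27.196, y ≈ 33.501 km (keep extra digits for the depth step; rounded: -27.2, 33.5).
Then from the P sphere: z² = 78.70² − (x + 29.5)² − (y + 25.7)² with x = -27.196, y = 33.501, so z ≈ 51.804 ≈ 51.8 km.
Check against S (with the unrounded solution): distance 146.82 ≈ 146.82 km. ✓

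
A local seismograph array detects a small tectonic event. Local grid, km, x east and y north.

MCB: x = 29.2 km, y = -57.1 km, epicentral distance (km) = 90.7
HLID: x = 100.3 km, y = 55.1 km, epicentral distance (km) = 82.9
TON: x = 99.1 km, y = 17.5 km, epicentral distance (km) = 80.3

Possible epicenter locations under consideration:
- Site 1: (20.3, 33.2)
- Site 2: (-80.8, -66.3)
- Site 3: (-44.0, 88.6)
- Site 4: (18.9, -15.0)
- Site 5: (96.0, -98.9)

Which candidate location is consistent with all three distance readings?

Site 1

For each candidate, compare |candidate − station| to the reported distance:
Site 1: residuals MCB 0.0, HLID 0.0, TON 0.0 → max 0.0 km
Site 2: residuals MCB 19.7, HLID 135.1, TON 118.2 → max 135.1 km
Site 3: residuals MCB 72.4, HLID 65.2, TON 79.5 → max 79.5 km
Site 4: residuals MCB 47.4, HLID 24.5, TON 6.2 → max 47.4 km
Site 5: residuals MCB 11.9, HLID 71.2, TON 36.1 → max 71.2 km
Only Site 1 has all residuals ≈ 0.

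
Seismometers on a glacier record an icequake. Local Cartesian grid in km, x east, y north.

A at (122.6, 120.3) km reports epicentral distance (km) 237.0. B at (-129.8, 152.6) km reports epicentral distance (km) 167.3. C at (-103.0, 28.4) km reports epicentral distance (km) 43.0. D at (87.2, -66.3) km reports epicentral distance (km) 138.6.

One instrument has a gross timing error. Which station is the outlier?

D

Solve using three stations at a time. Using A, B, C (subtract circle equations pairwise → linear system) gives (x, y) ≈ (-77.7, -6.4).
Distances from that point to each station vs reported:
  A: calculated 237.0 vs reported 237.0 → residual 0.0 km
  B: calculated 167.3 vs reported 167.3 → residual 0.0 km
  C: calculated 43.0 vs reported 43.0 → residual 0.0 km
  D: calculated 175.4 vs reported 138.6 → residual 36.8 km
A, B, C are mutually consistent (residuals ≈ 0); D is off by 36.8 km.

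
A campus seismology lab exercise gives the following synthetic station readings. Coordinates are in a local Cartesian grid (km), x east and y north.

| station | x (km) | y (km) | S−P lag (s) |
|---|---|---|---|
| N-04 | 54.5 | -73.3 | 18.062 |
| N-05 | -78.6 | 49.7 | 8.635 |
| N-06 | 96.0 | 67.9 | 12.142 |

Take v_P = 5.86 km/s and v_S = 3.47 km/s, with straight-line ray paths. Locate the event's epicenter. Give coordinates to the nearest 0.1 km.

Distance from S−P lag: d = Δt · v_P v_S / (v_P − v_S) = Δt · (5.86·3.47)/(5.86−3.47) ≈ 8.5080·Δt.
So d_N-04 = 153.67, d_N-05 = 73.47, d_N-06 = 103.30 km.
Circle about each station: (x − 54.5)² + (y + 73.3)² = 153.67²; (x + 78.6)² + (y − 49.7)² = 73.47²; (x − 96.0)² + (y − 67.9)² = 103.30².
Subtracting pairs of circle equations eliminates x²+y² and gives linear equations (the radical axes):
-266.2 x + 246.0 y = 18521.54
83.0 x + 282.4 y = 18426.85
Solving the 2×2 system: x ≈ -7.3, y ≈ 67.4 km.

x ≈ -7.3 km, y ≈ 67.4 km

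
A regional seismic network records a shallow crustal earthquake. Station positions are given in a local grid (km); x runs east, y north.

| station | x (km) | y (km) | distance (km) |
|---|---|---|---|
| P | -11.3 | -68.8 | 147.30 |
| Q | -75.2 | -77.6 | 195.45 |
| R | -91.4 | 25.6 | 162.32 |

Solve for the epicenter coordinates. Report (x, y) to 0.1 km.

(68.2, 55.2)

Circle about each station: (x + 11.3)² + (y + 68.8)² = 147.30²; (x + 75.2)² + (y + 77.6)² = 195.45²; (x + 91.4)² + (y − 25.6)² = 162.32².
Subtracting the P equation from the Q and R equations removes the quadratic terms:
-127.8 x − 17.6 y = -9687.74
-160.2 x + 188.8 y = -502.30
Solving the 2×2 system: x ≈ 68.2, y ≈ 55.2 km.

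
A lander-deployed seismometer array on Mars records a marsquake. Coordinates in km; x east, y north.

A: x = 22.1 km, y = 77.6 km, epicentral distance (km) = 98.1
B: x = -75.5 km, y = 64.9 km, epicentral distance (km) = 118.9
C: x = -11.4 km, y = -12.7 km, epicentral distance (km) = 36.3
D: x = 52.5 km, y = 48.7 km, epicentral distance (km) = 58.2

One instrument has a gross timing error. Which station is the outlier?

Solve using three stations at a time. Using B, C, D (subtract circle equations pairwise → linear system) gives (x, y) ≈ (23.1, -1.5).
Distances from that point to each station vs reported:
  A: calculated 79.1 vs reported 98.1 → residual 19.0 km
  B: calculated 118.9 vs reported 118.9 → residual 0.0 km
  C: calculated 36.3 vs reported 36.3 → residual 0.0 km
  D: calculated 58.2 vs reported 58.2 → residual 0.0 km
B, C, D are mutually consistent (residuals ≈ 0); A is off by 19.0 km.

A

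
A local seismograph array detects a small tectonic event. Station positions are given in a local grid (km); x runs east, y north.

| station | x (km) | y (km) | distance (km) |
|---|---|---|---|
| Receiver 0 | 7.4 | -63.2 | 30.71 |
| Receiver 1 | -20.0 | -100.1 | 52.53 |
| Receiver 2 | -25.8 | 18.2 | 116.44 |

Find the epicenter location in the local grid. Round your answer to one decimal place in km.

(30.0, -84.0)

Circle about each station: (x − 7.4)² + (y + 63.2)² = 30.71²; (x + 20.0)² + (y + 100.1)² = 52.53²; (x + 25.8)² + (y − 18.2)² = 116.44².
Subtracting the Receiver 0 equation from the Receiver 1 and Receiver 2 equations removes the quadratic terms:
-54.8 x − 73.8 y = 4554.71
-66.4 x + 162.8 y = -15667.29
Solving the 2×2 system: x ≈ 30.0, y ≈ -84.0 km.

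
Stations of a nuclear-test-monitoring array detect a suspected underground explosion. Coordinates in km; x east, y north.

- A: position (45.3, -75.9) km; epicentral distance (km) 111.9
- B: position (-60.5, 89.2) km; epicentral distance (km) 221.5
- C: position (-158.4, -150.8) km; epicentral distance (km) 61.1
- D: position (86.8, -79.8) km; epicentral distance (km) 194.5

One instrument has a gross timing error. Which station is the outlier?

Solve using three stations at a time. Using B, C, D (subtract circle equations pairwise → linear system) gives (x, y) ≈ (-101.5, -128.5).
Distances from that point to each station vs reported:
  A: calculated 155.9 vs reported 111.9 → residual 44.0 km
  B: calculated 221.5 vs reported 221.5 → residual 0.0 km
  C: calculated 61.1 vs reported 61.1 → residual 0.0 km
  D: calculated 194.5 vs reported 194.5 → residual 0.0 km
B, C, D are mutually consistent (residuals ≈ 0); A is off by 44.0 km.

A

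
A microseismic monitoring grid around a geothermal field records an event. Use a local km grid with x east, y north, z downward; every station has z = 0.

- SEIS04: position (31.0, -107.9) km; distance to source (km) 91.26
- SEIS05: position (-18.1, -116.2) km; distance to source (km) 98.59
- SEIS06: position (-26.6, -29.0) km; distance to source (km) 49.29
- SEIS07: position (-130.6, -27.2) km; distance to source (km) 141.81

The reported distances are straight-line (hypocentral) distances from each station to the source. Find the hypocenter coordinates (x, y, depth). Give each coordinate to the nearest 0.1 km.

x ≈ 6.4 km, y ≈ -28.0 km, depth ≈ 36.6 km

Each station gives a sphere (x−x_i)² + (y−y_i)² + z² = d_i² (stations at z=0).
Subtracting the SEIS04 sphere from SEIS05 and SEIS06: z² cancels, leaving linear equations in x and y:
-98.2 x − 16.6 y = -164.96
-115.2 x + 157.8 y = -5155.97
Solving: x ≈ 6.412, y ≈ -27.993 km (keep extra digits for the depth step; rounded: 6.4, -28.0).
Then from the SEIS04 sphere: z² = 91.26² − (x − 31.0)² − (y + 107.9)² with x = 6.412, y = -27.993, so z ≈ 36.588 ≈ 36.6 km.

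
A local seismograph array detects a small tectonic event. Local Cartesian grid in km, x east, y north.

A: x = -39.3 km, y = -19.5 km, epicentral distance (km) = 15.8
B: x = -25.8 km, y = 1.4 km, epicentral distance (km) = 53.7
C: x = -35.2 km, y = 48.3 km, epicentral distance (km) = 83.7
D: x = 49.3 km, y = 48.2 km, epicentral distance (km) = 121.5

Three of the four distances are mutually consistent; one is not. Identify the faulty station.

B

Solve using three stations at a time. Using A, C, D (subtract circle equations pairwise → linear system) gives (x, y) ≈ (-38.9, -35.3).
Distances from that point to each station vs reported:
  A: calculated 15.8 vs reported 15.8 → residual 0.0 km
  B: calculated 39.0 vs reported 53.7 → residual 14.7 km
  C: calculated 83.7 vs reported 83.7 → residual 0.0 km
  D: calculated 121.5 vs reported 121.5 → residual 0.0 km
A, C, D are mutually consistent (residuals ≈ 0); B is off by 14.7 km.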